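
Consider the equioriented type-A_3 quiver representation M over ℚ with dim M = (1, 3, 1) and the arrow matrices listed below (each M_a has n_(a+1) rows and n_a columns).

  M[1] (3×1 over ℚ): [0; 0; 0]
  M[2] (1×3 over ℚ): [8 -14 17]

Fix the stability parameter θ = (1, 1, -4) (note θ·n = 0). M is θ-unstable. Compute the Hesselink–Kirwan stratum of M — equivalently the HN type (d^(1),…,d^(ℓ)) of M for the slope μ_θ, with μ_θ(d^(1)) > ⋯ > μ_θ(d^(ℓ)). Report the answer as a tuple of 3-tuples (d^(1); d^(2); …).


Via rank(M_{q-1}∘⋯∘M_p): M ≅ I[1,1], I[2,2]^2, I[2,3].
μ_θ-semistable layers: μ^(1)=1; μ^(2)=-3/2

((1, 2, 0); (0, 1, 1))


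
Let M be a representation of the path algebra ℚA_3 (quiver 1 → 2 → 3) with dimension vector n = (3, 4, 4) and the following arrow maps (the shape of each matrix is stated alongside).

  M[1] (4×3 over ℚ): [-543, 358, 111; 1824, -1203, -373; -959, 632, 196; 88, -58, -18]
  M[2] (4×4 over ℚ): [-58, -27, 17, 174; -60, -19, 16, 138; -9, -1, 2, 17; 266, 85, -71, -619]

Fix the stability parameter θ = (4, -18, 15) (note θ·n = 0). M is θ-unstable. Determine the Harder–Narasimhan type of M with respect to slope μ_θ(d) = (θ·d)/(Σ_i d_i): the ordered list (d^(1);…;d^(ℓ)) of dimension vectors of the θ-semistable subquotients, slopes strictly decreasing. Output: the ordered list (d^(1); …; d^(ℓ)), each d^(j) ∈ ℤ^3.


Interval decomposition of M: I[1,3]^3, I[2,3].
HN type (ℓ=3): μ^(1)=15; μ^(2)=-7; μ^(3)=-18

((0, 0, 4); (3, 3, 0); (0, 1, 0))


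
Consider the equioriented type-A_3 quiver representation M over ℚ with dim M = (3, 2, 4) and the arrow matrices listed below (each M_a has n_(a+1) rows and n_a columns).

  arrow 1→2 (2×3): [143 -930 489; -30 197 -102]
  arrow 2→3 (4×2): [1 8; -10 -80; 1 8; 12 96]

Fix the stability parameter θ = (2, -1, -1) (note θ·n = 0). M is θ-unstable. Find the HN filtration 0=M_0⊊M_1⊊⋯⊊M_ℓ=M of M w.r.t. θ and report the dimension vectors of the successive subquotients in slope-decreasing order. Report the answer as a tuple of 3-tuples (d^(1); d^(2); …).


Barcode: M ≅ I[1,1], I[1,2], I[1,3], I[3,3]^3. HN layers by μ_θ (4 steps, strictly decreasing):
  μ^(1)=2; μ^(2)=1/2; μ^(3)=0; μ^(4)=-1

((1, 0, 0); (1, 1, 0); (1, 1, 1); (0, 0, 3))


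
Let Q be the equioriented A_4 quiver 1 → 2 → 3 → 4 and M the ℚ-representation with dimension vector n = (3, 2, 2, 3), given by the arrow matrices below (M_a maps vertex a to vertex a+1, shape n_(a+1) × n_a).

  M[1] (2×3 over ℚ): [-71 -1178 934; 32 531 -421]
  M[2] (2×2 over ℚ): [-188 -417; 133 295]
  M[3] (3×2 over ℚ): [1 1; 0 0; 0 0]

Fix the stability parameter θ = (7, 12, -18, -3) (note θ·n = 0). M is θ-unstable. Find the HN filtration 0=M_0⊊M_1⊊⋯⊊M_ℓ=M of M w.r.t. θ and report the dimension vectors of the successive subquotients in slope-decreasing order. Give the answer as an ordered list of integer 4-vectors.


Via rank(M_{q-1}∘⋯∘M_p): M ≅ I[1,1], I[1,3], I[1,4], I[4,4]^2.
μ_θ-semistable layers: μ^(1)=7; μ^(2)=1/3; μ^(3)=-1/2; μ^(4)=-3

((1, 0, 0, 0); (1, 1, 1, 0); (1, 1, 1, 1); (0, 0, 0, 2))


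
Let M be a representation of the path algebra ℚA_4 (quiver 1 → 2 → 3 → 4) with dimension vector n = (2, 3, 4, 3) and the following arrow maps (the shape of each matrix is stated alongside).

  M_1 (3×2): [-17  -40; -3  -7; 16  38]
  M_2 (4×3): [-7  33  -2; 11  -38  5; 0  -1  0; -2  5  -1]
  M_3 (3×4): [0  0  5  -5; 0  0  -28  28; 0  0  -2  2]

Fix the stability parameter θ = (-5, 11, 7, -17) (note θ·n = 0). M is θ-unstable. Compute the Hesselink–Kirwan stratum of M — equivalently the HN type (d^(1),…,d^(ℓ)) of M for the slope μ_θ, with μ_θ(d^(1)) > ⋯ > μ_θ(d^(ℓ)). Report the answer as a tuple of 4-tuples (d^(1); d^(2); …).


Interval decomposition of M: I[1,3]^2, I[2,4], I[3,3], I[4,4]^2.
HN type (ℓ=5): μ^(1)=9; μ^(2)=7; μ^(3)=1/3; μ^(4)=-5; μ^(5)=-17

((0, 2, 2, 0); (0, 0, 1, 0); (0, 1, 1, 1); (2, 0, 0, 0); (0, 0, 0, 2))


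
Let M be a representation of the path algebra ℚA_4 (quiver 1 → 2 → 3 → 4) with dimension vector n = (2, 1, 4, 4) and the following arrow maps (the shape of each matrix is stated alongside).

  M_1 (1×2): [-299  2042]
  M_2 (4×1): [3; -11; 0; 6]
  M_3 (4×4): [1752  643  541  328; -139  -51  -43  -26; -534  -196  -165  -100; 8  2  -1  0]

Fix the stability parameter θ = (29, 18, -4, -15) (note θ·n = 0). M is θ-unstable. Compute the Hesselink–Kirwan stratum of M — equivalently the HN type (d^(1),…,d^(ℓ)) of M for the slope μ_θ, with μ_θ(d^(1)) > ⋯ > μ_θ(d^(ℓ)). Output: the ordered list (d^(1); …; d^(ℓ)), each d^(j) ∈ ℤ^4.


Interval decomposition of M: I[1,1], I[1,4], I[3,3], I[3,4]^2, I[4,4].
HN type (ℓ=5): μ^(1)=29; μ^(2)=7; μ^(3)=-4; μ^(4)=-19/2; μ^(5)=-15

((1, 0, 0, 0); (1, 1, 1, 1); (0, 0, 1, 0); (0, 0, 2, 2); (0, 0, 0, 1))


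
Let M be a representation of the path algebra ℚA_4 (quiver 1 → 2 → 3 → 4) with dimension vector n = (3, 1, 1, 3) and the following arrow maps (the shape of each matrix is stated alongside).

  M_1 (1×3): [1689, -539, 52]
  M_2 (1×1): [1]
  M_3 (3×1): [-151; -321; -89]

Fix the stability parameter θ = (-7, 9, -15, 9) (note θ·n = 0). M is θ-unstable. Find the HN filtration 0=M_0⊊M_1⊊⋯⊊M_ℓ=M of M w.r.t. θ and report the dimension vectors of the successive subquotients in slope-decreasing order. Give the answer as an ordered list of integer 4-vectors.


Interval decomposition of M: I[1,1]^2, I[1,4], I[4,4]^2.
HN type (ℓ=3): μ^(1)=9; μ^(2)=-3; μ^(3)=-7

((0, 0, 0, 3); (0, 1, 1, 0); (3, 0, 0, 0))


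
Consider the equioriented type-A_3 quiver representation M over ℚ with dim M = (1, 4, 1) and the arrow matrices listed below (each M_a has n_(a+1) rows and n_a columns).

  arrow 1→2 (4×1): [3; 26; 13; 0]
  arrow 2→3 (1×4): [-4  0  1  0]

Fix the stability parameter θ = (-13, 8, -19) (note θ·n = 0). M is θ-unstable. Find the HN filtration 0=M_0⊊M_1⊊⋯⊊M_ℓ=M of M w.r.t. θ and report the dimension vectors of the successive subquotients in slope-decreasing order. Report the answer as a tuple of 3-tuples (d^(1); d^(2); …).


Via rank(M_{q-1}∘⋯∘M_p): M ≅ I[1,3], I[2,2]^3.
μ_θ-semistable layers: μ^(1)=8; μ^(2)=-11/2; μ^(3)=-13

((0, 3, 0); (0, 1, 1); (1, 0, 0))


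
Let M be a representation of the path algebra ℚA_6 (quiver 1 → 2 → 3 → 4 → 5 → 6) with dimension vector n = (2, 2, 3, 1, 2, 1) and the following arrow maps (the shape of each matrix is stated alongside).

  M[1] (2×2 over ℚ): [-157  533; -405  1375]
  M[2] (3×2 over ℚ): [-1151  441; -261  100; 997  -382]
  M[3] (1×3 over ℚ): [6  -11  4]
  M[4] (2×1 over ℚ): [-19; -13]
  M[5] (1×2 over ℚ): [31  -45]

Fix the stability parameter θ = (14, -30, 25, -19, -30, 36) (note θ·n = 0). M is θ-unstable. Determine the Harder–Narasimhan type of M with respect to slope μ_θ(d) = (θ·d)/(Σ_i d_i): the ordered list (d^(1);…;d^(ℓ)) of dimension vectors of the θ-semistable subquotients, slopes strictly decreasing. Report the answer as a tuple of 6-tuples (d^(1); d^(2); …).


Interval decomposition of M: I[1,3], I[1,6], I[3,3], I[5,5].
HN type (ℓ=4): μ^(1)=36; μ^(2)=25; μ^(3)=-8; μ^(4)=-30

((0, 0, 0, 0, 0, 1); (0, 0, 2, 0, 0, 0); (2, 2, 1, 1, 1, 0); (0, 0, 0, 0, 1, 0))


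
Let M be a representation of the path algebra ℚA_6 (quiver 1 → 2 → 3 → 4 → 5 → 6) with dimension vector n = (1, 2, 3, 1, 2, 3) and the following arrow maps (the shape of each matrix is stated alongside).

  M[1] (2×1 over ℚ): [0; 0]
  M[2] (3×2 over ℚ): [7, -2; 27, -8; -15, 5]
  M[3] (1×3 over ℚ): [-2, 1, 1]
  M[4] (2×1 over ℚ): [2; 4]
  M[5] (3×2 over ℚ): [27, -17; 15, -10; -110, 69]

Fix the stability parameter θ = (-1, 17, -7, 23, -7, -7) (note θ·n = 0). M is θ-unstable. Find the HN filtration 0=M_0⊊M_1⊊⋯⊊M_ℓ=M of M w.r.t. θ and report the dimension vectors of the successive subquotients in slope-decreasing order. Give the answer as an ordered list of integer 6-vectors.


Via rank(M_{q-1}∘⋯∘M_p): M ≅ I[1,1], I[2,3], I[2,6], I[3,3], I[5,6], I[6,6].
μ_θ-semistable layers: μ^(1)=5; μ^(2)=19/5; μ^(3)=-1; μ^(4)=-7

((0, 1, 1, 0, 0, 0); (0, 1, 1, 1, 1, 1); (1, 0, 0, 0, 0, 0); (0, 0, 1, 0, 1, 2))


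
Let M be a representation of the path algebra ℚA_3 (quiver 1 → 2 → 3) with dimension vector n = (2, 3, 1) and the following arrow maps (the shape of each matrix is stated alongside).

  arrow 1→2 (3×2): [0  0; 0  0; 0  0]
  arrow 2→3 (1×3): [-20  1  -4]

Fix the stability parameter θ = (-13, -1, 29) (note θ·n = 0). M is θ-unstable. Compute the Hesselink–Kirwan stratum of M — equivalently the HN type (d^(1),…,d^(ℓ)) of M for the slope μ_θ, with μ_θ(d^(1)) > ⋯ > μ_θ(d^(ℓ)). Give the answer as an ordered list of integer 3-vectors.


Interval decomposition of M: I[1,1]^2, I[2,2]^2, I[2,3].
HN type (ℓ=3): μ^(1)=29; μ^(2)=-1; μ^(3)=-13

((0, 0, 1); (0, 3, 0); (2, 0, 0))


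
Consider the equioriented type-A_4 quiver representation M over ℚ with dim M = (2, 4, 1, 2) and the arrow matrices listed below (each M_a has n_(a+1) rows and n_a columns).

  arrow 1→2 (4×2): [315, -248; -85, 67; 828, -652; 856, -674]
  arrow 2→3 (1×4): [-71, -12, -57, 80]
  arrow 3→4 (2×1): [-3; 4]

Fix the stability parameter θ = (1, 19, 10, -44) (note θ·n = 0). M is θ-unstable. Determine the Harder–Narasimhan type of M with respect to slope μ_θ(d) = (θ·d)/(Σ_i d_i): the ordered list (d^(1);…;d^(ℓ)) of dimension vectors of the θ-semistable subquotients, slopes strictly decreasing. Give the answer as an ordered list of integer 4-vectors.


Barcode: M ≅ I[1,2], I[1,4], I[2,2]^2, I[4,4]. HN layers by μ_θ (4 steps, strictly decreasing):
  μ^(1)=19; μ^(2)=1; μ^(3)=-7/2; μ^(4)=-44

((0, 3, 0, 0); (1, 0, 0, 0); (1, 1, 1, 1); (0, 0, 0, 1))


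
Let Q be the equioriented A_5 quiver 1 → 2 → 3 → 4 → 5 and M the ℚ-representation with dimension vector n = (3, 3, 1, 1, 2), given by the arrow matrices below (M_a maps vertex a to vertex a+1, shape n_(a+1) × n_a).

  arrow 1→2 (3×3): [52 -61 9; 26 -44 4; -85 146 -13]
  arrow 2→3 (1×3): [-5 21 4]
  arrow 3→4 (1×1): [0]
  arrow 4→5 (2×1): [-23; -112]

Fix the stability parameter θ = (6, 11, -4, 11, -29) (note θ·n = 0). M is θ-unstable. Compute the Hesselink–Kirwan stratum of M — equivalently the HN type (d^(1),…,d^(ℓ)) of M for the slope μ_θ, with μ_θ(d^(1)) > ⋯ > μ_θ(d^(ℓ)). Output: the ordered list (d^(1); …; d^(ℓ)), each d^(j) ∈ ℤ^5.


Barcode: M ≅ I[1,2]^2, I[1,3], I[4,5], I[5,5]. HN layers by μ_θ (5 steps, strictly decreasing):
  μ^(1)=11; μ^(2)=6; μ^(3)=13/3; μ^(4)=-9; μ^(5)=-29

((0, 2, 0, 0, 0); (2, 0, 0, 0, 0); (1, 1, 1, 0, 0); (0, 0, 0, 1, 1); (0, 0, 0, 0, 1))


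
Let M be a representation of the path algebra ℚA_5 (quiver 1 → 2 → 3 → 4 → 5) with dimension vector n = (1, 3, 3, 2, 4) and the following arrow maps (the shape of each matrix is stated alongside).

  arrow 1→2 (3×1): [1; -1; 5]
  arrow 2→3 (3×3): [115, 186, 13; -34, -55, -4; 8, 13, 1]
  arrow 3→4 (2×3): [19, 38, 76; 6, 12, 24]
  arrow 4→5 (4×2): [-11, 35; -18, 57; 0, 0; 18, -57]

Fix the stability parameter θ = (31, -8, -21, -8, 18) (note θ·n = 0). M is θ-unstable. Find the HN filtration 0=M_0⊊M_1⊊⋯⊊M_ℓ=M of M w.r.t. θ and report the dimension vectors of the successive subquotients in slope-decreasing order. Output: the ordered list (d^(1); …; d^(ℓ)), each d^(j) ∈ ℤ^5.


Via rank(M_{q-1}∘⋯∘M_p): M ≅ I[1,5], I[2,3]^2, I[4,5], I[5,5]^2.
μ_θ-semistable layers: μ^(1)=18; μ^(2)=-3/2; μ^(3)=-8; μ^(4)=-29/2

((0, 0, 0, 0, 4); (1, 1, 1, 1, 0); (0, 0, 0, 1, 0); (0, 2, 2, 0, 0))


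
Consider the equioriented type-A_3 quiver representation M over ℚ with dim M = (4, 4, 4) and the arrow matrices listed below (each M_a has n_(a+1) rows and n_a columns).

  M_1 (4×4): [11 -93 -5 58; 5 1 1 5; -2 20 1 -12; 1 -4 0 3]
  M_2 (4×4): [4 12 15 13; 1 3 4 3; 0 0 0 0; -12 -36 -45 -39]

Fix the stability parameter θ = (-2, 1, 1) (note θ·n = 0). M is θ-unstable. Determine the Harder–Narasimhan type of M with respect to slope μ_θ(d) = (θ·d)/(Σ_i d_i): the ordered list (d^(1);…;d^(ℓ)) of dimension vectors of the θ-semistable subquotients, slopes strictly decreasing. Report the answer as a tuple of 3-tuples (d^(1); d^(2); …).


Interval decomposition of M: I[1,2]^2, I[1,3]^2, I[3,3]^2.
HN type (ℓ=2): μ^(1)=1; μ^(2)=-2

((0, 4, 4); (4, 0, 0))


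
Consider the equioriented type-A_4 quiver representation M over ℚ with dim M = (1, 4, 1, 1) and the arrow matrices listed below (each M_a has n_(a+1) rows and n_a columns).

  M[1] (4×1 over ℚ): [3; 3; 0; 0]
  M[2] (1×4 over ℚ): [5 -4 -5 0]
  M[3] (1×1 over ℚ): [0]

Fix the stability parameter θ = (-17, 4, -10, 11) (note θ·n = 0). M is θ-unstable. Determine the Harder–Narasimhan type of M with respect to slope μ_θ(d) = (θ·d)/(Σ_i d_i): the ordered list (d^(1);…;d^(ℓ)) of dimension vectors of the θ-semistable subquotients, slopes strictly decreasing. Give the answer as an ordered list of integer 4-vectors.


Via rank(M_{q-1}∘⋯∘M_p): M ≅ I[1,3], I[2,2]^3, I[4,4].
μ_θ-semistable layers: μ^(1)=11; μ^(2)=4; μ^(3)=-3; μ^(4)=-17

((0, 0, 0, 1); (0, 3, 0, 0); (0, 1, 1, 0); (1, 0, 0, 0))


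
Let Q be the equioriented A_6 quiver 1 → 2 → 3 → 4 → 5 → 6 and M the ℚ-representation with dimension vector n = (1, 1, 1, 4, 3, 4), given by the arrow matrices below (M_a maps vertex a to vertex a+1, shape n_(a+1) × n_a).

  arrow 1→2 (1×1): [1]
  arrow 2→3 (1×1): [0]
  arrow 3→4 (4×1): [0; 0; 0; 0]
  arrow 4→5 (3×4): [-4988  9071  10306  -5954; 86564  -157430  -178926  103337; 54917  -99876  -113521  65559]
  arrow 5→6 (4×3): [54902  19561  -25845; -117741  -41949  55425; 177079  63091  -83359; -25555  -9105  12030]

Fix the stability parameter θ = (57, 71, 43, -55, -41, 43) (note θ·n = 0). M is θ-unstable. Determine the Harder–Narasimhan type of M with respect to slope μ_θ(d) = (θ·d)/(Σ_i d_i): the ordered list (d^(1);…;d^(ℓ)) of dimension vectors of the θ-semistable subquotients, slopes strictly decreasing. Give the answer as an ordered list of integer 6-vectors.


Via rank(M_{q-1}∘⋯∘M_p): M ≅ I[1,2], I[3,3], I[4,4], I[4,6]^3, I[6,6].
μ_θ-semistable layers: μ^(1)=71; μ^(2)=57; μ^(3)=43; μ^(4)=-41; μ^(5)=-55

((0, 1, 0, 0, 0, 0); (1, 0, 0, 0, 0, 0); (0, 0, 1, 0, 0, 4); (0, 0, 0, 0, 3, 0); (0, 0, 0, 4, 0, 0))


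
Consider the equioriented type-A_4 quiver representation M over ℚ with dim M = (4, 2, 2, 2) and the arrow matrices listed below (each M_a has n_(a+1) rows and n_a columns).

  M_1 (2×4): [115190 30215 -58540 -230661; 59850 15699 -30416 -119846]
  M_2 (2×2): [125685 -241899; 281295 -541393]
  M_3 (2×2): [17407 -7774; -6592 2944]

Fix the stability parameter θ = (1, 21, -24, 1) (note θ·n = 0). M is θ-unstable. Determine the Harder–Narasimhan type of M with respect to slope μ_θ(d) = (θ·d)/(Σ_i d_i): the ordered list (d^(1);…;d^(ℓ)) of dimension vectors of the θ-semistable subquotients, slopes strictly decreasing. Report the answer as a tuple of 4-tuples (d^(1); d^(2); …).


Via rank(M_{q-1}∘⋯∘M_p): M ≅ I[1,1]^2, I[1,2], I[1,4], I[3,3], I[4,4].
μ_θ-semistable layers: μ^(1)=21; μ^(2)=1; μ^(3)=-2/3; μ^(4)=-24

((0, 1, 0, 0); (3, 0, 0, 2); (1, 1, 1, 0); (0, 0, 1, 0))


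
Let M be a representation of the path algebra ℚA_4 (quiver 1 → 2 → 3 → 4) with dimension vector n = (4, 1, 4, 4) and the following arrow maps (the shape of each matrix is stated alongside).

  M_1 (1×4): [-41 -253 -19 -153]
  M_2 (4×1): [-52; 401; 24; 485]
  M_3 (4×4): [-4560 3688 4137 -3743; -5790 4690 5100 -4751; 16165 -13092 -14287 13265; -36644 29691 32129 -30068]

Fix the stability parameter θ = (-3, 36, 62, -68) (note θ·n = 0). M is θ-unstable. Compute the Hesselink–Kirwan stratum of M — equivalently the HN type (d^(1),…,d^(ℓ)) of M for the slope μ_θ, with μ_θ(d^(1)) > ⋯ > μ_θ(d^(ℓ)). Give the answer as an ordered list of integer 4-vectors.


Barcode: M ≅ I[1,1]^3, I[1,4], I[3,4]^3. HN layers by μ_θ (2 steps, strictly decreasing):
  μ^(1)=10; μ^(2)=-3

((0, 1, 1, 1); (4, 0, 3, 3))


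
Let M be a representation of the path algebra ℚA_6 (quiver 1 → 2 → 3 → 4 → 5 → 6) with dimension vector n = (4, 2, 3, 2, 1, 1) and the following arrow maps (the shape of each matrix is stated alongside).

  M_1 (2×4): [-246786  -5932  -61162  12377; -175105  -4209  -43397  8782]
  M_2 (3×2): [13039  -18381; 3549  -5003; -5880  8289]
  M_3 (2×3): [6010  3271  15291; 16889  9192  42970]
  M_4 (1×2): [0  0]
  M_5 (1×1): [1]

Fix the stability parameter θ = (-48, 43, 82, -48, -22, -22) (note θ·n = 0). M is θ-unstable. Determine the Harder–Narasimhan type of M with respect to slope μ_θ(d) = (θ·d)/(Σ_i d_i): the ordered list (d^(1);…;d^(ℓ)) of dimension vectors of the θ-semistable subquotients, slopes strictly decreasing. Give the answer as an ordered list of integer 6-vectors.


Via rank(M_{q-1}∘⋯∘M_p): M ≅ I[1,1]^2, I[1,4]^2, I[3,3], I[5,6].
μ_θ-semistable layers: μ^(1)=82; μ^(2)=77/3; μ^(3)=-22; μ^(4)=-48

((0, 0, 1, 0, 0, 0); (0, 2, 2, 2, 0, 0); (0, 0, 0, 0, 1, 1); (4, 0, 0, 0, 0, 0))


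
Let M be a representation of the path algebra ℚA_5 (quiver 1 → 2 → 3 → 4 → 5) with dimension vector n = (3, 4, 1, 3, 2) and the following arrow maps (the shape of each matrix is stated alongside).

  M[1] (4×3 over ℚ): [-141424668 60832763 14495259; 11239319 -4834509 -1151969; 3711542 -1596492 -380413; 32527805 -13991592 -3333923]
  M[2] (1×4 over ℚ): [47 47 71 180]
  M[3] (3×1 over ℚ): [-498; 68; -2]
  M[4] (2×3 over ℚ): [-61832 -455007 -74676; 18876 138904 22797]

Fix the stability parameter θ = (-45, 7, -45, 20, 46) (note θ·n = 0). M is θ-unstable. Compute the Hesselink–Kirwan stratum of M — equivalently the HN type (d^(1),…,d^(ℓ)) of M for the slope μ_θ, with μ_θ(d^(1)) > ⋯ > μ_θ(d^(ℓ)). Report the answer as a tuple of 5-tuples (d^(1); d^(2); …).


Interval decomposition of M: I[1,2]^2, I[1,5], I[2,2], I[4,4], I[4,5].
HN type (ℓ=5): μ^(1)=46; μ^(2)=20; μ^(3)=7; μ^(4)=-19; μ^(5)=-45

((0, 0, 0, 0, 2); (0, 0, 0, 3, 0); (0, 3, 0, 0, 0); (0, 1, 1, 0, 0); (3, 0, 0, 0, 0))


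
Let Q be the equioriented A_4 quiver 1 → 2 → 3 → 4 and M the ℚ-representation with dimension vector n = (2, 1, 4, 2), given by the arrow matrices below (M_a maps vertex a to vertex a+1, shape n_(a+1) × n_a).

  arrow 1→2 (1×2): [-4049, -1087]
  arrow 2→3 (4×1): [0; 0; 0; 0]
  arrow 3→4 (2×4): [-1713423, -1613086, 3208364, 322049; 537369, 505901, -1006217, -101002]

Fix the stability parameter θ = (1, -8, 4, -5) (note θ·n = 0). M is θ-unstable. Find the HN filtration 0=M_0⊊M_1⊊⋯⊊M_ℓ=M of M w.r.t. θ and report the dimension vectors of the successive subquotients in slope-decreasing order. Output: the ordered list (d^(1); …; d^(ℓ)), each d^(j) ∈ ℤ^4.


Via rank(M_{q-1}∘⋯∘M_p): M ≅ I[1,1], I[1,2], I[3,3]^2, I[3,4]^2.
μ_θ-semistable layers: μ^(1)=4; μ^(2)=1; μ^(3)=-1/2; μ^(4)=-7/2

((0, 0, 2, 0); (1, 0, 0, 0); (0, 0, 2, 2); (1, 1, 0, 0))


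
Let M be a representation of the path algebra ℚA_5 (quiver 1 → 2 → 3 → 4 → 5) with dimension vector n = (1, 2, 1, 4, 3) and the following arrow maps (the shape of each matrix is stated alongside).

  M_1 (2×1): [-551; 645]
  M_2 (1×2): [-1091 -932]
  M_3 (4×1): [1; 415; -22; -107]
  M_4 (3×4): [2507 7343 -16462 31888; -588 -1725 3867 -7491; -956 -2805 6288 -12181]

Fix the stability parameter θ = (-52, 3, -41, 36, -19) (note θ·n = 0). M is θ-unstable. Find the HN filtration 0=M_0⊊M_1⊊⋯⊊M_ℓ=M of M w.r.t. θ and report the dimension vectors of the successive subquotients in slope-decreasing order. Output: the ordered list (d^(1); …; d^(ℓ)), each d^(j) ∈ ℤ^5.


Barcode: M ≅ I[1,4], I[2,2], I[4,5]^3. HN layers by μ_θ (5 steps, strictly decreasing):
  μ^(1)=36; μ^(2)=17/2; μ^(3)=3; μ^(4)=-19; μ^(5)=-52

((0, 0, 0, 1, 0); (0, 0, 0, 3, 3); (0, 1, 0, 0, 0); (0, 1, 1, 0, 0); (1, 0, 0, 0, 0))


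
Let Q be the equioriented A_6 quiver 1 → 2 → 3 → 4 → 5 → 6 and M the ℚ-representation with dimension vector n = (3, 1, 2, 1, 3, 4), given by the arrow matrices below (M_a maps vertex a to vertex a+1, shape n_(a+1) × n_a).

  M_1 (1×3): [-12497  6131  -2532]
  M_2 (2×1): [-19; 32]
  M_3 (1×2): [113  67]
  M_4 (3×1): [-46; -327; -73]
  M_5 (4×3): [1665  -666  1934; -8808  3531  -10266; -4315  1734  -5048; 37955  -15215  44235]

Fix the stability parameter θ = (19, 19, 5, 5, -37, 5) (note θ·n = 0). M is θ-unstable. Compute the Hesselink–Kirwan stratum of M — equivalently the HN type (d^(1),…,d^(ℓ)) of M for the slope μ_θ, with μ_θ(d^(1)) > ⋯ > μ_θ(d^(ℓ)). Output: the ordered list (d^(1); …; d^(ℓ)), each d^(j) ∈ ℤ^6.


Barcode: M ≅ I[1,1]^2, I[1,6], I[3,3], I[5,6]^2, I[6,6]. HN layers by μ_θ (4 steps, strictly decreasing):
  μ^(1)=19; μ^(2)=5; μ^(3)=11/5; μ^(4)=-37

((2, 0, 0, 0, 0, 0); (0, 0, 1, 0, 0, 4); (1, 1, 1, 1, 1, 0); (0, 0, 0, 0, 2, 0))


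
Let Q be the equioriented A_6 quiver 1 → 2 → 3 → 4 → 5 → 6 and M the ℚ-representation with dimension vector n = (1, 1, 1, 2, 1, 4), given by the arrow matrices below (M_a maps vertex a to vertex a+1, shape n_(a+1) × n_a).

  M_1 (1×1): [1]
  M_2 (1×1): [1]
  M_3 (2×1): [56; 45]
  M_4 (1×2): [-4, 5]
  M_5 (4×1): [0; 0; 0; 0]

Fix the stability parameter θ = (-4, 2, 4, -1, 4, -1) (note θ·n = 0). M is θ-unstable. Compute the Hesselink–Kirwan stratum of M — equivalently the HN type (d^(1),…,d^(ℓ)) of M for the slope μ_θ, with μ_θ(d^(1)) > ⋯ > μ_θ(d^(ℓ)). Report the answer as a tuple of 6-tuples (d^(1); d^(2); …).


Interval decomposition of M: I[1,5], I[4,4], I[6,6]^4.
HN type (ℓ=4): μ^(1)=4; μ^(2)=5/3; μ^(3)=-1; μ^(4)=-4

((0, 0, 0, 0, 1, 0); (0, 1, 1, 1, 0, 0); (0, 0, 0, 1, 0, 4); (1, 0, 0, 0, 0, 0))


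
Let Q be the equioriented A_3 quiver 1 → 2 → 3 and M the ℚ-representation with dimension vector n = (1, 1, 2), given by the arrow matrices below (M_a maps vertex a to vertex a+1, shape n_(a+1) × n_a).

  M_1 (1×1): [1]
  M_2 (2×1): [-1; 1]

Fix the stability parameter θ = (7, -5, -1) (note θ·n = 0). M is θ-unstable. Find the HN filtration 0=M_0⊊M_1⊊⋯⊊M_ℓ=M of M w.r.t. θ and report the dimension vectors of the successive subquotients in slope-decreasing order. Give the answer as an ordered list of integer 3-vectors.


Interval decomposition of M: I[1,3], I[3,3].
HN type (ℓ=2): μ^(1)=1/3; μ^(2)=-1

((1, 1, 1); (0, 0, 1))


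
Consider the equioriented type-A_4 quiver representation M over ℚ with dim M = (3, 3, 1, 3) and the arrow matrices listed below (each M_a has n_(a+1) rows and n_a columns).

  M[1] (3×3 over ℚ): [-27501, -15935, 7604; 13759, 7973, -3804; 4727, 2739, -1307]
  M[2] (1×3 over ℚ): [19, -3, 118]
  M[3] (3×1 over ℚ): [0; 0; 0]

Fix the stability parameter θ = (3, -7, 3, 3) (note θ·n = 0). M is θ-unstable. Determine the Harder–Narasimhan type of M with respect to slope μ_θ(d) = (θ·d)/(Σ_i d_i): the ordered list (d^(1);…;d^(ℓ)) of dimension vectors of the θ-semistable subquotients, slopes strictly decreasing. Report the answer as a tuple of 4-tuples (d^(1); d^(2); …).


Barcode: M ≅ I[1,1], I[1,2], I[1,3], I[2,2], I[4,4]^3. HN layers by μ_θ (3 steps, strictly decreasing):
  μ^(1)=3; μ^(2)=-2; μ^(3)=-7

((1, 0, 1, 3); (2, 2, 0, 0); (0, 1, 0, 0))


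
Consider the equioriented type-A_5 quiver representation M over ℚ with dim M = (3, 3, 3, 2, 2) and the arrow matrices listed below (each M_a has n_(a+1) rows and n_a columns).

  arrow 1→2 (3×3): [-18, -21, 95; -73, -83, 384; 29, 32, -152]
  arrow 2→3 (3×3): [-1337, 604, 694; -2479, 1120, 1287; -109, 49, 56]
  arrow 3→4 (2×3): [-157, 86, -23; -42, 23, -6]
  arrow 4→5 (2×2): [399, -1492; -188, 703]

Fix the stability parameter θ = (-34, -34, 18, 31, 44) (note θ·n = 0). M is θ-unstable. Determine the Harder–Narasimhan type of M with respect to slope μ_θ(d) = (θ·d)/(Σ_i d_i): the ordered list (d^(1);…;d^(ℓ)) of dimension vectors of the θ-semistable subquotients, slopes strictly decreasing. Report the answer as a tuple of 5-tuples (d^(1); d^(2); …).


Via rank(M_{q-1}∘⋯∘M_p): M ≅ I[1,3], I[1,5]^2.
μ_θ-semistable layers: μ^(1)=44; μ^(2)=31; μ^(3)=18; μ^(4)=-34

((0, 0, 0, 0, 2); (0, 0, 0, 2, 0); (0, 0, 3, 0, 0); (3, 3, 0, 0, 0))


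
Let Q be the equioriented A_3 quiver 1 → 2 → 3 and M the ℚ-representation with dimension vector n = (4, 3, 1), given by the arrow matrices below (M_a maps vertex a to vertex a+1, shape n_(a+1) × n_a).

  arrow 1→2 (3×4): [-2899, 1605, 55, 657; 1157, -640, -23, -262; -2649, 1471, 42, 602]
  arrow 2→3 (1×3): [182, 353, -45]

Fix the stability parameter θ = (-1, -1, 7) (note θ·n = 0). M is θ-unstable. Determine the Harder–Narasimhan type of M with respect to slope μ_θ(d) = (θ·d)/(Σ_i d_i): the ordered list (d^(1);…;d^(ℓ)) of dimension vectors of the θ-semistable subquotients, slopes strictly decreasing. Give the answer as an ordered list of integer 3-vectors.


Interval decomposition of M: I[1,1], I[1,2]^2, I[1,3].
HN type (ℓ=2): μ^(1)=7; μ^(2)=-1

((0, 0, 1); (4, 3, 0))


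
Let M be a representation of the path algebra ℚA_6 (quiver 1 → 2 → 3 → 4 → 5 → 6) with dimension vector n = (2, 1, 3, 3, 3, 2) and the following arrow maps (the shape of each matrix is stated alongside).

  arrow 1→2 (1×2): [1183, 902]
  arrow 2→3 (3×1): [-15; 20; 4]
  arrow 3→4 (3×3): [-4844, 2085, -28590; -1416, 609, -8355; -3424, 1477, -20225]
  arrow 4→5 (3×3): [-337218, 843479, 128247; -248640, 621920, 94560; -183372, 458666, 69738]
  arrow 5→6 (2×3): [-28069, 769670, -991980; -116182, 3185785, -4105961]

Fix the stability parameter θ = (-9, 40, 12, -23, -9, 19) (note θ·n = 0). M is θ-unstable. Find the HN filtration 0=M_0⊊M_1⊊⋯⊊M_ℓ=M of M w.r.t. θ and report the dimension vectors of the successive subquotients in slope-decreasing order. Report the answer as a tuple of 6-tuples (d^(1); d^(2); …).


Interval decomposition of M: I[1,1], I[1,3], I[3,4]^2, I[4,6], I[5,5], I[5,6].
HN type (ℓ=5): μ^(1)=26; μ^(2)=19; μ^(3)=-11/2; μ^(4)=-9; μ^(5)=-23

((0, 1, 1, 0, 0, 0); (0, 0, 0, 0, 0, 2); (0, 0, 2, 2, 0, 0); (2, 0, 0, 0, 3, 0); (0, 0, 0, 1, 0, 0))


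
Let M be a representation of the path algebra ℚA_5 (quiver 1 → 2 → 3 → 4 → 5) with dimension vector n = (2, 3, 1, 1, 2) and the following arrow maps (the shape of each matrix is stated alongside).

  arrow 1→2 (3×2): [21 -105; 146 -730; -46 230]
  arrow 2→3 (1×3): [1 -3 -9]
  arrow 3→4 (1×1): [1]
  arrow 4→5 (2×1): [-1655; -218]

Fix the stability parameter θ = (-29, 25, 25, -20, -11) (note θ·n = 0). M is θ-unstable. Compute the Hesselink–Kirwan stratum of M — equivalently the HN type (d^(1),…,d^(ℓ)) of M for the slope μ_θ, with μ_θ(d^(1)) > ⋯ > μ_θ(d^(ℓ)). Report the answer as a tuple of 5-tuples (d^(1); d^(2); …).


Interval decomposition of M: I[1,1], I[1,5], I[2,2]^2, I[5,5].
HN type (ℓ=4): μ^(1)=25; μ^(2)=19/4; μ^(3)=-11; μ^(4)=-29

((0, 2, 0, 0, 0); (0, 1, 1, 1, 1); (0, 0, 0, 0, 1); (2, 0, 0, 0, 0))


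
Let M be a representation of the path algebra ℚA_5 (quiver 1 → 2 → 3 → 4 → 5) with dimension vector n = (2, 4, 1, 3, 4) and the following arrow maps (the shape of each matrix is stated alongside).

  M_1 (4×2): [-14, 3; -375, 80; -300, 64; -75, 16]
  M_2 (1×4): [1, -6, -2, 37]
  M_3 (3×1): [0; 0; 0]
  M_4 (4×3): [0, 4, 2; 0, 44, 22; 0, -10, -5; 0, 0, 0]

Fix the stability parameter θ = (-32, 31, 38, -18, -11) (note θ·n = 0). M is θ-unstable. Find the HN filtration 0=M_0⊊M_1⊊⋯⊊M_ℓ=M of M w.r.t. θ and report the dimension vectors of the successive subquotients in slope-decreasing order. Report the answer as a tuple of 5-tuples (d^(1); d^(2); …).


Via rank(M_{q-1}∘⋯∘M_p): M ≅ I[1,2], I[1,3], I[2,2]^2, I[4,4]^2, I[4,5], I[5,5]^3.
μ_θ-semistable layers: μ^(1)=38; μ^(2)=31; μ^(3)=-11; μ^(4)=-18; μ^(5)=-32

((0, 0, 1, 0, 0); (0, 4, 0, 0, 0); (0, 0, 0, 0, 4); (0, 0, 0, 3, 0); (2, 0, 0, 0, 0))


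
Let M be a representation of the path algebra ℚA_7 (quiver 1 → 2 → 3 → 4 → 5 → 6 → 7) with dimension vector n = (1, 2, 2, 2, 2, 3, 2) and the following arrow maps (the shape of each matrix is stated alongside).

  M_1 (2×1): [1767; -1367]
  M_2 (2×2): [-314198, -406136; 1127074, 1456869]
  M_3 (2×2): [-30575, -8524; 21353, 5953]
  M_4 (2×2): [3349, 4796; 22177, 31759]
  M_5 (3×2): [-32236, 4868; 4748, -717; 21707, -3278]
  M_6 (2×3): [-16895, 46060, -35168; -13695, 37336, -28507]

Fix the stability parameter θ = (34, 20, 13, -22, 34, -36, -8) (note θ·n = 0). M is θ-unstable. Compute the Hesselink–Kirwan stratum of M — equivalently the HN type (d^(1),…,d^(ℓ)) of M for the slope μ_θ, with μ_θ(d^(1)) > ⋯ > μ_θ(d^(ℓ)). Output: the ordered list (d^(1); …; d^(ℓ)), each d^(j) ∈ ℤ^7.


Interval decomposition of M: I[1,6], I[2,7], I[6,7].
HN type (ℓ=4): μ^(1)=43/6; μ^(2)=1/6; μ^(3)=-8; μ^(4)=-36

((1, 1, 1, 1, 1, 1, 0); (0, 1, 1, 1, 1, 1, 1); (0, 0, 0, 0, 0, 0, 1); (0, 0, 0, 0, 0, 1, 0))


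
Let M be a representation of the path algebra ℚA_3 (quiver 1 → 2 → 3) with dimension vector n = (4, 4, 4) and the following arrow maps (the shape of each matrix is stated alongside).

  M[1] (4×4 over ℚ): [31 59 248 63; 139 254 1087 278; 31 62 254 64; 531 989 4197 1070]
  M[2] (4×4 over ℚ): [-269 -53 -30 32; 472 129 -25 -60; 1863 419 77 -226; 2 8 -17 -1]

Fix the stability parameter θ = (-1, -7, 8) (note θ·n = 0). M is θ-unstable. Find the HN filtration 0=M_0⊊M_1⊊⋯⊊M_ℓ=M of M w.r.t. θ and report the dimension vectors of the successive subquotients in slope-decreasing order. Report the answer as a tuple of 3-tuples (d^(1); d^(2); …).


Via rank(M_{q-1}∘⋯∘M_p): M ≅ I[1,3]^4.
μ_θ-semistable layers: μ^(1)=8; μ^(2)=-4

((0, 0, 4); (4, 4, 0))


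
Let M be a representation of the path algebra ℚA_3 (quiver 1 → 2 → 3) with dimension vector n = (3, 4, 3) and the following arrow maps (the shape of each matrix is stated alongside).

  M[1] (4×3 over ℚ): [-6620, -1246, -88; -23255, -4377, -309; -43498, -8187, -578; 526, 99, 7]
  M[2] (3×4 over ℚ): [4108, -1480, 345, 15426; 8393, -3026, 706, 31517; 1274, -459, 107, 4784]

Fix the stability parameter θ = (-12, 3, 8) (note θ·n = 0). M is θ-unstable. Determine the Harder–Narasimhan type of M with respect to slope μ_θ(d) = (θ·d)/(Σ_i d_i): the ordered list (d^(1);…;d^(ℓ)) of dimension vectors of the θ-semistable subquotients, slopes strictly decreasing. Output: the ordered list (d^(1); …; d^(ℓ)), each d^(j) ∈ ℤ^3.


Interval decomposition of M: I[1,3]^3, I[2,2].
HN type (ℓ=3): μ^(1)=8; μ^(2)=3; μ^(3)=-12

((0, 0, 3); (0, 4, 0); (3, 0, 0))


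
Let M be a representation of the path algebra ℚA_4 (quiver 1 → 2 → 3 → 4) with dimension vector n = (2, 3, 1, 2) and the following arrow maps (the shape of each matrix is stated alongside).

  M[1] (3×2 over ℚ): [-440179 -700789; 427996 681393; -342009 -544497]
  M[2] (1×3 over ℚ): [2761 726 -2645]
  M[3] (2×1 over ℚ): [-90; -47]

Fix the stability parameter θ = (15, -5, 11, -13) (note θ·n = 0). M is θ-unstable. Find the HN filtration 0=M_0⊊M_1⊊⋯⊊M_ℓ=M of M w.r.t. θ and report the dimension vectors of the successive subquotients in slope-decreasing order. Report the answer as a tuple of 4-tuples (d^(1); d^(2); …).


Interval decomposition of M: I[1,2], I[1,4], I[2,2], I[4,4].
HN type (ℓ=4): μ^(1)=5; μ^(2)=2; μ^(3)=-5; μ^(4)=-13

((1, 1, 0, 0); (1, 1, 1, 1); (0, 1, 0, 0); (0, 0, 0, 1))


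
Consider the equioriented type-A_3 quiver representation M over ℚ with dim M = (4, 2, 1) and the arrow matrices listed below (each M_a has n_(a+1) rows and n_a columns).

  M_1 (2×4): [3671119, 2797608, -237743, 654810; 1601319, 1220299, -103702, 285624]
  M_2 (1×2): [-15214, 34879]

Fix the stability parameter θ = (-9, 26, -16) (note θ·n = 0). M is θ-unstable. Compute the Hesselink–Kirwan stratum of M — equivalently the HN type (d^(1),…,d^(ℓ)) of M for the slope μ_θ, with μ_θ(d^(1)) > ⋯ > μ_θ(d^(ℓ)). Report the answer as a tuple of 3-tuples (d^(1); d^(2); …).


Via rank(M_{q-1}∘⋯∘M_p): M ≅ I[1,1]^2, I[1,2], I[1,3].
μ_θ-semistable layers: μ^(1)=26; μ^(2)=5; μ^(3)=-9

((0, 1, 0); (0, 1, 1); (4, 0, 0))


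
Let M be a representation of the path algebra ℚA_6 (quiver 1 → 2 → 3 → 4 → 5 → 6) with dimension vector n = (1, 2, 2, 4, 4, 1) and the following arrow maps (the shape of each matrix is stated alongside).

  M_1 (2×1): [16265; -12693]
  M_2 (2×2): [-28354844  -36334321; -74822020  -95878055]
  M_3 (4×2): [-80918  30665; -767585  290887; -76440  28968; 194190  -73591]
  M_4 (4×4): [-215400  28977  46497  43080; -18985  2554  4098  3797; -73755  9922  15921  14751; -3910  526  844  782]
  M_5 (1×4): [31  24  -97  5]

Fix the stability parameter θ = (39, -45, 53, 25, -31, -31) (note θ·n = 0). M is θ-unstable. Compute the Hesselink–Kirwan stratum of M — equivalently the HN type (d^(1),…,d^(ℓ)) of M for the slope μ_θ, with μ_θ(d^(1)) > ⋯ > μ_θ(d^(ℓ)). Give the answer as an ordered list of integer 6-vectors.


Via rank(M_{q-1}∘⋯∘M_p): M ≅ I[1,4], I[2,2], I[3,6], I[4,5]^2, I[5,5].
μ_θ-semistable layers: μ^(1)=39; μ^(2)=4; μ^(3)=-3; μ^(4)=-31; μ^(5)=-45

((0, 0, 1, 1, 0, 0); (0, 0, 1, 1, 1, 1); (1, 1, 0, 2, 2, 0); (0, 0, 0, 0, 1, 0); (0, 1, 0, 0, 0, 0))


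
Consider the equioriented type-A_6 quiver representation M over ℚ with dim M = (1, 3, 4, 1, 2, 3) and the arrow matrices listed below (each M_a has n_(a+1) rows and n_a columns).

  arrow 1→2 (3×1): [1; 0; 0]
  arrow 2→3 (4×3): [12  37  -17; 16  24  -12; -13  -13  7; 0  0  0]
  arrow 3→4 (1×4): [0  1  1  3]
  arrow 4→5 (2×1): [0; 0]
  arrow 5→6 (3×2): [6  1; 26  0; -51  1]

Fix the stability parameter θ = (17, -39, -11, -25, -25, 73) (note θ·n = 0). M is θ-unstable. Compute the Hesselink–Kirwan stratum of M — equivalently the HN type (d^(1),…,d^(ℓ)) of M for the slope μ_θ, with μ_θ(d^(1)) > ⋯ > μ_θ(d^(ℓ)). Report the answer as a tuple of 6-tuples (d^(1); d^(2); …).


Via rank(M_{q-1}∘⋯∘M_p): M ≅ I[1,4], I[2,3]^2, I[3,3], I[5,6]^2, I[6,6].
μ_θ-semistable layers: μ^(1)=73; μ^(2)=-11; μ^(3)=-29/2; μ^(4)=-25; μ^(5)=-39

((0, 0, 0, 0, 0, 3); (0, 0, 3, 0, 0, 0); (1, 1, 1, 1, 0, 0); (0, 0, 0, 0, 2, 0); (0, 2, 0, 0, 0, 0))


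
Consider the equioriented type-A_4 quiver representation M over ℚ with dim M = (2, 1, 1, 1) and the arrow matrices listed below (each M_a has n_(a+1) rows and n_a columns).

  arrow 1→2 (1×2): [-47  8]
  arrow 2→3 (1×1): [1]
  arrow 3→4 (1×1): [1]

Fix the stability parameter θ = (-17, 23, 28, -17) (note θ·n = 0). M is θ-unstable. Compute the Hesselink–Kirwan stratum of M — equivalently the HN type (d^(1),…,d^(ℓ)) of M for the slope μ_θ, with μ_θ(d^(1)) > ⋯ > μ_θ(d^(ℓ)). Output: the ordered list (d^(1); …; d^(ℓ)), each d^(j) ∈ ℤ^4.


Via rank(M_{q-1}∘⋯∘M_p): M ≅ I[1,1], I[1,4].
μ_θ-semistable layers: μ^(1)=34/3; μ^(2)=-17

((0, 1, 1, 1); (2, 0, 0, 0))


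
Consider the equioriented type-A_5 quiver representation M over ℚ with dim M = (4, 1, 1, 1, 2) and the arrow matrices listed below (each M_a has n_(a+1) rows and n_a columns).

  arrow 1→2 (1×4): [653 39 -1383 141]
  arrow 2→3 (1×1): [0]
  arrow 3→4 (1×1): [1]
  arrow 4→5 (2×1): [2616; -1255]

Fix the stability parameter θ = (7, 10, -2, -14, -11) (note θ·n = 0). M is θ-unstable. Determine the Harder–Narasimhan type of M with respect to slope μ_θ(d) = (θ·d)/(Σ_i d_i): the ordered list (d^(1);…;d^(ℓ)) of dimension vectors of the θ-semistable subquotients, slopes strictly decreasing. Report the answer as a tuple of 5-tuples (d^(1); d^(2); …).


Interval decomposition of M: I[1,1]^3, I[1,2], I[3,5], I[5,5].
HN type (ℓ=4): μ^(1)=10; μ^(2)=7; μ^(3)=-9; μ^(4)=-11

((0, 1, 0, 0, 0); (4, 0, 0, 0, 0); (0, 0, 1, 1, 1); (0, 0, 0, 0, 1))


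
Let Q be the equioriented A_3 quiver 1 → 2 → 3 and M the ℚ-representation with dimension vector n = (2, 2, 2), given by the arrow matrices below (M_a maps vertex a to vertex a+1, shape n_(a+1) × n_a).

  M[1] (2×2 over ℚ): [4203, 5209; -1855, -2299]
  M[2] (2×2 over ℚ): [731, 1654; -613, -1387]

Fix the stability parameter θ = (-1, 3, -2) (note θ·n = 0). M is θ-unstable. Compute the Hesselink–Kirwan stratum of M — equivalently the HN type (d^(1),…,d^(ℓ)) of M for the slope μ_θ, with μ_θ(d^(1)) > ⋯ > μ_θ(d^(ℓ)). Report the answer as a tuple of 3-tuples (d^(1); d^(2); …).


Via rank(M_{q-1}∘⋯∘M_p): M ≅ I[1,3]^2.
μ_θ-semistable layers: μ^(1)=1/2; μ^(2)=-1

((0, 2, 2); (2, 0, 0))


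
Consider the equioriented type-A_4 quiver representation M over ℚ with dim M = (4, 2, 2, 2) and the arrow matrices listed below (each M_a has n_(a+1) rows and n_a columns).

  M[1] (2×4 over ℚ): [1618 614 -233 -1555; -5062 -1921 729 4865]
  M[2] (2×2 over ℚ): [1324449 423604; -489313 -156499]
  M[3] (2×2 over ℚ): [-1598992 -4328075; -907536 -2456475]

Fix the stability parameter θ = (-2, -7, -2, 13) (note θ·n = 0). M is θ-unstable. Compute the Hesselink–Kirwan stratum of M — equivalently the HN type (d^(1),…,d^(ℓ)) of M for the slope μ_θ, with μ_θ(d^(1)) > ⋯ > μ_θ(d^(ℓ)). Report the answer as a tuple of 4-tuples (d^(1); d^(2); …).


Barcode: M ≅ I[1,1]^2, I[1,3], I[1,4], I[4,4]. HN layers by μ_θ (3 steps, strictly decreasing):
  μ^(1)=13; μ^(2)=-2; μ^(3)=-9/2

((0, 0, 0, 2); (2, 0, 2, 0); (2, 2, 0, 0))


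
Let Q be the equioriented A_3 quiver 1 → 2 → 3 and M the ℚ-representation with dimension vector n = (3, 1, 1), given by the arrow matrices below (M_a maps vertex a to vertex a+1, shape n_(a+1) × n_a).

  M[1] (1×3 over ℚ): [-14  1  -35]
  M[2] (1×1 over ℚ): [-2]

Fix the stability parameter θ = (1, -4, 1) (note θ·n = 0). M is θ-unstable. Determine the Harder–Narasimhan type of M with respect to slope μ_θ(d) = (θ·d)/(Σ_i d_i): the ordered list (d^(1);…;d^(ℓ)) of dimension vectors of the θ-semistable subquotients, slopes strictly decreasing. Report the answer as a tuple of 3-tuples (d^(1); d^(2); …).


Interval decomposition of M: I[1,1]^2, I[1,3].
HN type (ℓ=2): μ^(1)=1; μ^(2)=-3/2

((2, 0, 1); (1, 1, 0))


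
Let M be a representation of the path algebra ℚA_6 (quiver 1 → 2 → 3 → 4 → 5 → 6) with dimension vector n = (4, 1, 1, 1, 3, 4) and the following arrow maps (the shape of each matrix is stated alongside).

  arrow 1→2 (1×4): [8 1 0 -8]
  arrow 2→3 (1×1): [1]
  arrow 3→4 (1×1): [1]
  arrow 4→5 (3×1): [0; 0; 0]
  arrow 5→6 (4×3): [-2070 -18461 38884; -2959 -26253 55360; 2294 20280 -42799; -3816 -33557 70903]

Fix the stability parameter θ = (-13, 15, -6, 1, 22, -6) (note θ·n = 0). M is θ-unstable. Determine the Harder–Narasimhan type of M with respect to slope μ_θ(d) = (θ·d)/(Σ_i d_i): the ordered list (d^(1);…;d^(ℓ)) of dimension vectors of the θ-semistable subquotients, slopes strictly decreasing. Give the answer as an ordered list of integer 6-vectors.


Barcode: M ≅ I[1,1]^3, I[1,4], I[5,6]^3, I[6,6]. HN layers by μ_θ (4 steps, strictly decreasing):
  μ^(1)=8; μ^(2)=10/3; μ^(3)=-6; μ^(4)=-13

((0, 0, 0, 0, 3, 3); (0, 1, 1, 1, 0, 0); (0, 0, 0, 0, 0, 1); (4, 0, 0, 0, 0, 0))


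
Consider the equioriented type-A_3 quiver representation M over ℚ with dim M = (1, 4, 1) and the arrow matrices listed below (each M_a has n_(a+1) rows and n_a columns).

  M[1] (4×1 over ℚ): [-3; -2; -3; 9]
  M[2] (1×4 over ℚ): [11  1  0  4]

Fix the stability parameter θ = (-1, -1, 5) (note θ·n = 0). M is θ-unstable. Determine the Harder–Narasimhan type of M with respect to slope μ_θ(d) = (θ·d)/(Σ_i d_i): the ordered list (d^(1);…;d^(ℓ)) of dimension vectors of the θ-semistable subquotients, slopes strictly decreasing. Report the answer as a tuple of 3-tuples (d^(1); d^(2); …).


Interval decomposition of M: I[1,3], I[2,2]^3.
HN type (ℓ=2): μ^(1)=5; μ^(2)=-1

((0, 0, 1); (1, 4, 0))
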